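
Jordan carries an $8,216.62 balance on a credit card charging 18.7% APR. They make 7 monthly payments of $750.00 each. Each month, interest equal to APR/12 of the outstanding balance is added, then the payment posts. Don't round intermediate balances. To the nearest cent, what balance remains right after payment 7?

$3,654.01

Monthly rate r = 18.7%/12 = 1.55833% = 0.0155833.
Each month: B ← B·(1+r) − $750.00.
Month 1: interest $128.04; balance after payment $7,594.66.
Month 2: interest $118.35; balance after payment $6,963.01.
Month 3: interest $108.51; balance after payment $6,321.52.
Month 4: interest $98.51; balance after payment $5,670.03.
Month 5: interest $88.36; balance after payment $5,008.39.
Month 6: interest $78.05; balance after payment $4,336.44.
Month 7: interest $67.58; balance after payment $3,654.01.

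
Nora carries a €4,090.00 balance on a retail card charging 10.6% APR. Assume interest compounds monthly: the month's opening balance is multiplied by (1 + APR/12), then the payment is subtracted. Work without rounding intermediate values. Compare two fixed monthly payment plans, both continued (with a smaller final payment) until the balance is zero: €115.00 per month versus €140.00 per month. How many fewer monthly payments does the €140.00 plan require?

Monthly rate r = 10.6%/12 = 0.883333% = 0.00883333.
At €115.00/mo: n = ⌈−ln(1 − rB₀/P)/ln(1+r)⌉ = 43 payments (last €101.25); total interest = total paid − €4,090.00 = €841.25.
At €140.00/mo: 34 payments (last €131.62); total interest €661.62.
Payments saved = 43 − 34 = 9.

9 fewer payments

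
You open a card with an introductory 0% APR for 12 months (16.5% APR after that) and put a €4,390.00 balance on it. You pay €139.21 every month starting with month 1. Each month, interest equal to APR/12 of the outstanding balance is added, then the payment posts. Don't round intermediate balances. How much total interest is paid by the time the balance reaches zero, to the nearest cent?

€469.28

Promo months 1–12 at r₀ = 0%/12 = 0; months 13+ at r₁ = 16.5%/12 = 0.01375.
After month 12 (no interest yet): B = €4,390.00 − 12·€139.21 = €2,719.48.
Then at r₁ with €139.21/mo: n₂ = −ln(1 − r₁·B/P)/ln(1+r₁) ≈ 22.91 → 23 more payments.
Total paid = 34·€139.21 + €126.14 = €4,859.28; interest = €4,859.28 − €4,390.00 = €469.28.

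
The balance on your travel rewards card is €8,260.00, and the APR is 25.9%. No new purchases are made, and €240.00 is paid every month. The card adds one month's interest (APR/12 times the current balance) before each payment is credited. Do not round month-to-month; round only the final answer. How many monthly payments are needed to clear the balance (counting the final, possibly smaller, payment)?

64 payments

Monthly rate r = 25.9%/12 = 2.15833% = 0.0215833.
Recurrence: B ← B·(1+r) − €240.00.
Month 1: interest €178.28; balance after payment €8,198.28.
Month 2: interest €176.95; balance after payment €8,135.22.
Closed form: n = −ln(1 − rB₀/P)/ln(1+r) = −ln(0.25717)/ln(1.02158) ≈ 63.596, so the balance reaches zero during payment 64.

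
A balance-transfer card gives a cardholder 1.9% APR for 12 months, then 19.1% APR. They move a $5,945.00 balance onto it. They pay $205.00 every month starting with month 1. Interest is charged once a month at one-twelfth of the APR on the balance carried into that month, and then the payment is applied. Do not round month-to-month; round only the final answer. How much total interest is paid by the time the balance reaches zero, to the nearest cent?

$739.60

Promo months 1–12 at r₀ = 1.9%/12 = 0.00158333; months 13+ at r₁ = 19.1%/12 = 0.0159167.
After month 12: iterate B ← B·(1+r₀) − $205.00 for 12 months → $3,577.41.
Then at r₁ with $205.00/mo: n₂ = −ln(1 − r₁·B/P)/ln(1+r₁) ≈ 20.61 → 21 more payments.
Total paid = 32·$205.00 + $124.60 = $6,684.60; interest = $6,684.60 − $5,945.00 = $739.60.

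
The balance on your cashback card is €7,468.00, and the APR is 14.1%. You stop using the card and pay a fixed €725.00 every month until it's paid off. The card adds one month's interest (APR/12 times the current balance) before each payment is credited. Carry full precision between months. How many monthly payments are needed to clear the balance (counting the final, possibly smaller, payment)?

12 months

Monthly rate r = 14.1%/12 = 1.175% = 0.01175.
Recurrence: B ← B·(1+r) − €725.00.
Month 1: interest €87.75; balance after payment €6,830.75.
Month 2: interest €80.26; balance after payment €6,186.01.
Closed form: n = −ln(1 − rB₀/P)/ln(1+r) = −ln(0.87897)/ln(1.01175) ≈ 11.044, so the balance reaches zero during payment 12.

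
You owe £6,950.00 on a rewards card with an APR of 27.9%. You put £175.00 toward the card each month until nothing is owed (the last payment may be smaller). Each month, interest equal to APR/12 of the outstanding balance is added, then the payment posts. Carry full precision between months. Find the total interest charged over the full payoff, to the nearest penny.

£12,607.80

Monthly rate r = 27.9%/12 = 2.325% = 0.02325.
Payoff takes n = ⌈−ln(1 − rB₀/P)/ln(1+r)⌉ = ⌈111.757⌉ = 112 payments; the last is £132.80.
Total paid = 111·£175.00 + £132.80 = £19,557.80.
Total interest = total paid − principal = £19,557.80 − £6,950.00 = £12,607.80.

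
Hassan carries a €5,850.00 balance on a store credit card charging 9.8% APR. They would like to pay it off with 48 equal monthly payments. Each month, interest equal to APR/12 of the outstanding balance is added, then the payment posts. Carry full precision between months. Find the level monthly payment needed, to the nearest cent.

€147.81

Monthly rate r = 9.8%/12 = 0.816667% = 0.00816667.
Level-payment amortization: P = B₀·r / (1 − (1+r)^(−n)) = 5850.00·0.00816667 / (1 − 1.00817^(−48)).
Denominator 1 − (1+r)^(−48) = 0.323219305.
P = 47.775 / 0.323219305 ≈ 147.81.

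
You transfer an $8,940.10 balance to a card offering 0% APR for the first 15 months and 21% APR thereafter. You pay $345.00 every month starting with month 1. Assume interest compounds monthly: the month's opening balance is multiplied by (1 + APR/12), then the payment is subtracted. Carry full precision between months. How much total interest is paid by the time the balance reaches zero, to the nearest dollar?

$450

Promo months 1–15 at r₀ = 0%/12 = 0; months 16+ at r₁ = 21%/12 = 0.0175.
After month 15 (no interest yet): B = $8,940.10 − 15·$345.00 = $3,765.10.
Then at r₁ with $345.00/mo: n₂ = −ln(1 − r₁·B/P)/ln(1+r₁) ≈ 12.22 → 13 more payments.
Total paid = 27·$345.00 + $75.12 = $9,390.12; interest = $9,390.12 − $8,940.10 = $450.02.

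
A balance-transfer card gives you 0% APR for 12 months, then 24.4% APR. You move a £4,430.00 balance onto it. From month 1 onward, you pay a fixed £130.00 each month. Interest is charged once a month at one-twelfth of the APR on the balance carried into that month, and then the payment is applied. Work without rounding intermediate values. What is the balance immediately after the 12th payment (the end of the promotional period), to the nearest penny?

£2,870.00

Promo months 1–12 at r₀ = 0%/12 = 0; months 13+ at r₁ = 24.4%/12 = 0.0203333.
After month 12 (no interest yet): B = £4,430.00 − 12·£130.00 = £2,870.00.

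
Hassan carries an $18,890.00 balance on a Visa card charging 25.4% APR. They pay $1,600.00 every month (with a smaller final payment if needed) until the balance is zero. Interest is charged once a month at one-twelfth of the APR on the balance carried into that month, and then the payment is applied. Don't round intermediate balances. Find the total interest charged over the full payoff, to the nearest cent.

Monthly rate r = 25.4%/12 = 2.11667% = 0.0211667.
Payoff takes n = ⌈−ln(1 − rB₀/P)/ln(1+r)⌉ = ⌈13.728⌉ = 14 payments; the last is $1,168.41.
Total paid = 13·$1,600.00 + $1,168.41 = $21,968.41.
Total interest = total paid − principal = $21,968.41 − $18,890.00 = $3,078.41.

$3,078.41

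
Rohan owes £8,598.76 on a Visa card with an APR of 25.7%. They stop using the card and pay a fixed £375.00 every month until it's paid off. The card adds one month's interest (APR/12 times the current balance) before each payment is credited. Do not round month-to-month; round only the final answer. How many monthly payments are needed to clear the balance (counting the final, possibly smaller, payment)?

32 months

Monthly rate r = 25.7%/12 = 2.14167% = 0.0214167.
Recurrence: B ← B·(1+r) − £375.00.
Month 1: interest £184.16; balance after payment £8,407.92.
Month 2: interest £180.07; balance after payment £8,212.99.
Closed form: n = −ln(1 − rB₀/P)/ln(1+r) = −ln(0.50892)/ln(1.02142) ≈ 31.876, so the balance reaches zero during payment 32.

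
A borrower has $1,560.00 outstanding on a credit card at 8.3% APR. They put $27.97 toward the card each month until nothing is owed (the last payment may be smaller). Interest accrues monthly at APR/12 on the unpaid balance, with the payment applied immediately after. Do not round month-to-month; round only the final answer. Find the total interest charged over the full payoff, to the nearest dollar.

$418

Monthly rate r = 8.3%/12 = 0.691667% = 0.00691667.
Payoff takes n = ⌈−ln(1 − rB₀/P)/ln(1+r)⌉ = ⌈70.709⌉ = 71 payments; the last is $19.85.
Total paid = 70·$27.97 + $19.85 = $1,977.75.
Total interest = total paid − principal = $1,977.75 − $1,560.00 = $417.75.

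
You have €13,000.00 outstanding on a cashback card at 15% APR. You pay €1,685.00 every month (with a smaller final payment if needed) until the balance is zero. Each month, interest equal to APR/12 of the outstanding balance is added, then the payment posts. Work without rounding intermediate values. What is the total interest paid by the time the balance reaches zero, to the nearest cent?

€757.01

Monthly rate r = 15%/12 = 1.25% = 0.0125.
Payoff takes n = ⌈−ln(1 − rB₀/P)/ln(1+r)⌉ = ⌈8.164⌉ = 9 payments; the last is €277.01.
Total paid = 8·€1,685.00 + €277.01 = €13,757.01.
Total interest = total paid − principal = €13,757.01 − €13,000.00 = €757.01.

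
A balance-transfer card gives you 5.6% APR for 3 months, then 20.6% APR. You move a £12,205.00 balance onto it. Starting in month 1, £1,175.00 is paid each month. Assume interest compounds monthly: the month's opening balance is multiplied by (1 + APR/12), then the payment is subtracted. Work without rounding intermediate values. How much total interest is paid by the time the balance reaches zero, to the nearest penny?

£861.82

Promo months 1–3 at r₀ = 5.6%/12 = 0.00466667; months 4+ at r₁ = 20.6%/12 = 0.0171667.
After month 3: iterate B ← B·(1+r₀) − £1,175.00 for 3 months → £8,835.19.
Then at r₁ with £1,175.00/mo: n₂ = −ln(1 − r₁·B/P)/ln(1+r₁) ≈ 8.12 → 9 more payments.
Total paid = 11·£1,175.00 + £141.82 = £13,066.82; interest = £13,066.82 − £12,205.00 = £861.82.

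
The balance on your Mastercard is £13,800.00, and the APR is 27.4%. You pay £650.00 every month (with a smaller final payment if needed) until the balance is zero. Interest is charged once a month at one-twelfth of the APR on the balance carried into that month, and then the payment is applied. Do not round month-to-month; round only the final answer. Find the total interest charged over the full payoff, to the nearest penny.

£5,294.15

Monthly rate r = 27.4%/12 = 2.28333% = 0.0228333.
Payoff takes n = ⌈−ln(1 − rB₀/P)/ln(1+r)⌉ = ⌈29.373⌉ = 30 payments; the last is £244.15.
Total paid = 29·£650.00 + £244.15 = £19,094.15.
Total interest = total paid − principal = £19,094.15 − £13,800.00 = £5,294.15.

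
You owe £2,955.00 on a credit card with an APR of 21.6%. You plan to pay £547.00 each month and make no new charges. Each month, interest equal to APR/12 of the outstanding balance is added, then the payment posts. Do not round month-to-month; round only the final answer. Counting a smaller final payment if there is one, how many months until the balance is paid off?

Monthly rate r = 21.6%/12 = 1.8% = 0.018.
Recurrence: B ← B·(1+r) − £547.00.
Month 1: interest £53.19; balance after payment £2,461.19.
Month 2: interest £44.30; balance after payment £1,958.49.
Month 3: interest £35.25; balance after payment £1,446.74.
Month 4: interest £26.04; balance after payment £925.79.
Month 5: interest £16.66; balance after payment £395.45.
Month 6: interest £7.12; balance after payment £0.00.

6 months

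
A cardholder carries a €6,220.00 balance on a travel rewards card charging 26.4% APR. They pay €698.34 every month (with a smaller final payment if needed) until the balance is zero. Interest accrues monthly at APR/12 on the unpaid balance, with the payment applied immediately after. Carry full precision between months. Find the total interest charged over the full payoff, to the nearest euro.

Monthly rate r = 26.4%/12 = 2.2% = 0.022.
Payoff takes n = ⌈−ln(1 − rB₀/P)/ln(1+r)⌉ = ⌈10.022⌉ = 11 payments; the last is €15.55.
Total paid = 10·€698.34 + €15.55 = €6,998.95.
Total interest = total paid − principal = €6,998.95 − €6,220.00 = €778.95.

€779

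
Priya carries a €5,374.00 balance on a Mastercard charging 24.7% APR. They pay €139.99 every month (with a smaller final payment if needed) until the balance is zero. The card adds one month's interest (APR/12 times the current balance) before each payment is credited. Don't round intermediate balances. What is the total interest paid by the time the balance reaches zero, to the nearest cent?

€5,354.69

Monthly rate r = 24.7%/12 = 2.05833% = 0.0205833.
Payoff takes n = ⌈−ln(1 − rB₀/P)/ln(1+r)⌉ = ⌈76.637⌉ = 77 payments; the last is €89.45.
Total paid = 76·€139.99 + €89.45 = €10,728.69.
Total interest = total paid − principal = €10,728.69 − €5,374.00 = €5,354.69.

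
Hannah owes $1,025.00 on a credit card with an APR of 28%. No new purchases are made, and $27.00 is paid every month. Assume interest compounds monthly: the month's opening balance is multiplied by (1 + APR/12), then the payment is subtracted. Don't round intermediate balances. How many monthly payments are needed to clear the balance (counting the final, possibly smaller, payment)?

Monthly rate r = 28%/12 = 2.33333% = 0.0233333.
Recurrence: B ← B·(1+r) − $27.00.
Month 1: interest $23.92; balance after payment $1,021.92.
Month 2: interest $23.84; balance after payment $1,018.76.
Closed form: n = −ln(1 − rB₀/P)/ln(1+r) = −ln(0.1142)/ln(1.02333) ≈ 94.073, so the balance reaches zero during payment 95.

95 payments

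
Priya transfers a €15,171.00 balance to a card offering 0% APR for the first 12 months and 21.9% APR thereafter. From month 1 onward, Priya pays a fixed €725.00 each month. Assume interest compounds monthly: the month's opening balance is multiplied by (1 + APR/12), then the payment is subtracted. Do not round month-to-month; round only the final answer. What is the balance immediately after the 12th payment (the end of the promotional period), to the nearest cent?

Promo months 1–12 at r₀ = 0%/12 = 0; months 13+ at r₁ = 21.9%/12 = 0.01825.
After month 12 (no interest yet): B = €15,171.00 − 12·€725.00 = €6,471.00.

€6,471.00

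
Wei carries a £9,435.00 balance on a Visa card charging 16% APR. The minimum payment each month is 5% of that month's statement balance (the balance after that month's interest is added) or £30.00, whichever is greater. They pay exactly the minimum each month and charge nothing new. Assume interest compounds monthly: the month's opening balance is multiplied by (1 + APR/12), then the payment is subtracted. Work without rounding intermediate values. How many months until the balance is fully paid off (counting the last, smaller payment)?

96 months

Monthly rate r = 16%/12 = 1.33333% = 0.0133333.
While 5% of the post-interest balance exceeds £30.00, each month B ← (B·(1+r))·(1 − 0.05), i.e. B shrinks by the factor (1+r)·0.95 = 0.96267.
This holds for months 1–73. Entering month 74 the balance is £586.79; 5% of the post-interest balance is now below £30.00, so the flat £30.00 minimum applies from here.
From month 74 a fixed £30.00 at rate r clears £586.79 in 23 more payments. Total: 73 + 23 = 96 months.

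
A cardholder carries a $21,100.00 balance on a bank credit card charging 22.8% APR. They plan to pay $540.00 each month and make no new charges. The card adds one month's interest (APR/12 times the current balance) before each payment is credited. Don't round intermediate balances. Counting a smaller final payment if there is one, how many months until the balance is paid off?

73 payments

Monthly rate r = 22.8%/12 = 1.9% = 0.019.
Recurrence: B ← B·(1+r) − $540.00.
Month 1: interest $400.90; balance after payment $20,960.90.
Month 2: interest $398.26; balance after payment $20,819.16.
Closed form: n = −ln(1 − rB₀/P)/ln(1+r) = −ln(0.25759)/ln(1.019) ≈ 72.064, so the balance reaches zero during payment 73.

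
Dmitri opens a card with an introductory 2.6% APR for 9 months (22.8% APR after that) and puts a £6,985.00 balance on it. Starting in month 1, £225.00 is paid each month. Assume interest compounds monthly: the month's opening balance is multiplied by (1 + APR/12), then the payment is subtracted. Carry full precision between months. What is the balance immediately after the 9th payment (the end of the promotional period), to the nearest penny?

£5,079.75

Promo months 1–9 at r₀ = 2.6%/12 = 0.00216667; months 10+ at r₁ = 22.8%/12 = 0.019.
After month 9: iterate B ← B·(1+r₀) − £225.00 for 9 months → £5,079.75.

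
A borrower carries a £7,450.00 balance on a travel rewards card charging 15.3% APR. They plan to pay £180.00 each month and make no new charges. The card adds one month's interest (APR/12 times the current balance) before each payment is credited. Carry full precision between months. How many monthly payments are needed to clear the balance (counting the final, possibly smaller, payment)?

Monthly rate r = 15.3%/12 = 1.275% = 0.01275.
Recurrence: B ← B·(1+r) − £180.00.
Month 1: interest £94.99; balance after payment £7,364.99.
Month 2: interest £93.90; balance after payment £7,278.89.
Closed form: n = −ln(1 − rB₀/P)/ln(1+r) = −ln(0.47229)/ln(1.01275) ≈ 59.210, so the balance reaches zero during payment 60.

60 payments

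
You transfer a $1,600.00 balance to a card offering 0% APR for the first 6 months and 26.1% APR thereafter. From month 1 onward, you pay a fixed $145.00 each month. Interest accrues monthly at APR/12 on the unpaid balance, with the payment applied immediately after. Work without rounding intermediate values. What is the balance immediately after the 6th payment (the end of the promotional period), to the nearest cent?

$730.00

Promo months 1–6 at r₀ = 0%/12 = 0; months 7+ at r₁ = 26.1%/12 = 0.02175.
After month 6 (no interest yet): B = $1,600.00 − 6·$145.00 = $730.00.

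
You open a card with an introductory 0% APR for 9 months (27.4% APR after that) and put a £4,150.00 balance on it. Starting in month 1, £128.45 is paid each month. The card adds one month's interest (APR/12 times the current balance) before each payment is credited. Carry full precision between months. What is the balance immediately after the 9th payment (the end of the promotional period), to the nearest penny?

Promo months 1–9 at r₀ = 0%/12 = 0; months 10+ at r₁ = 27.4%/12 = 0.0228333.
After month 9 (no interest yet): B = £4,150.00 − 9·£128.45 = £2,993.95.

£2,993.95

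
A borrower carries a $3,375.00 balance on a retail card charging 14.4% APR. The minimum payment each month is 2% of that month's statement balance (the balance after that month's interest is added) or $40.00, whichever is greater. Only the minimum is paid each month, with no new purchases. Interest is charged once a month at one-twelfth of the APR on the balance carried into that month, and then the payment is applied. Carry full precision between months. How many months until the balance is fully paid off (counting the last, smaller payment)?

Monthly rate r = 14.4%/12 = 1.2% = 0.012.
While 2% of the post-interest balance exceeds $40.00, each month B ← (B·(1+r))·(1 − 0.02), i.e. B shrinks by the factor (1+r)·0.98 = 0.99176.
This holds for months 1–65. Entering month 66 the balance is $1,971.07; 2% of the post-interest balance is now below $40.00, so the flat $40.00 minimum applies from here.
From month 66 a fixed $40.00 at rate r clears $1,971.07 in 76 more payments. Total: 65 + 76 = 141 months.

141 months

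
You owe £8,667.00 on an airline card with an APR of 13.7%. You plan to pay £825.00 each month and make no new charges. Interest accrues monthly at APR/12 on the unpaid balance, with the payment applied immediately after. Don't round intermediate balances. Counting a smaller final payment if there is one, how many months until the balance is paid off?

Monthly rate r = 13.7%/12 = 1.14167% = 0.0114167.
Recurrence: B ← B·(1+r) − £825.00.
Month 1: interest £98.95; balance after payment £7,940.95.
Month 2: interest £90.66; balance after payment £7,206.61.
Closed form: n = −ln(1 − rB₀/P)/ln(1+r) = −ln(0.88006)/ln(1.01142) ≈ 11.255, so the balance reaches zero during payment 12.

12 months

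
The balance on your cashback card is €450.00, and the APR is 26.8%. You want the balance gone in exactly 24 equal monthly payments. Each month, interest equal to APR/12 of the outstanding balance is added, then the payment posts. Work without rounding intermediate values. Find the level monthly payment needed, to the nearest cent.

Monthly rate r = 26.8%/12 = 2.23333% = 0.0223333.
Level-payment amortization: P = B₀·r / (1 − (1+r)^(−n)) = 450.00·0.0223333 / (1 − 1.02233^(−24)).
Denominator 1 − (1+r)^(−24) = 0.41145525.
P = 10.05 / 0.41145525 ≈ 24.43.

€24.43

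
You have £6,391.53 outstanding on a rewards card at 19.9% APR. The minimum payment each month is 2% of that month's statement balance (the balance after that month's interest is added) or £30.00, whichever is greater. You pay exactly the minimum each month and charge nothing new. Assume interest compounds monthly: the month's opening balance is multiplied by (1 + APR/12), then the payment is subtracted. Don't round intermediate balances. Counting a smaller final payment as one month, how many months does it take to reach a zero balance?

494 months

Monthly rate r = 19.9%/12 = 1.65833% = 0.0165833.
While 2% of the post-interest balance exceeds £30.00, each month B ← (B·(1+r))·(1 − 0.02), i.e. B shrinks by the factor (1+r)·0.98 = 0.99625.
This holds for months 1–391. Entering month 392 the balance is £1,472.00; 2% of the post-interest balance is now below £30.00, so the flat £30.00 minimum applies from here.
From month 392 a fixed £30.00 at rate r clears £1,472.00 in 103 more payments. Total: 391 + 103 = 494 months.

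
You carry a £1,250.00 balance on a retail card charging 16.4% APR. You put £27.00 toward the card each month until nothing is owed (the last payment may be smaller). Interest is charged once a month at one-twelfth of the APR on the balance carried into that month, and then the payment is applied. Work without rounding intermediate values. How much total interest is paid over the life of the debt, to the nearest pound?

£742

Monthly rate r = 16.4%/12 = 1.36667% = 0.0136667.
Payoff takes n = ⌈−ln(1 − rB₀/P)/ln(1+r)⌉ = ⌈73.789⌉ = 74 payments; the last is £21.33.
Total paid = 73·£27.00 + £21.33 = £1,992.33.
Total interest = total paid − principal = £1,992.33 − £1,250.00 = £742.33.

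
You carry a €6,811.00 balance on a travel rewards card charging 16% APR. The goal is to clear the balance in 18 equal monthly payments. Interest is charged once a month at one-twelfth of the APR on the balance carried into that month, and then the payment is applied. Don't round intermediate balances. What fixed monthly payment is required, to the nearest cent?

€428.12

Monthly rate r = 16%/12 = 1.33333% = 0.0133333.
Level-payment amortization: P = B₀·r / (1 − (1+r)^(−n)) = 6811.00·0.0133333 / (1 − 1.01333^(−18)).
Denominator 1 − (1+r)^(−18) = 0.212123621.
P = 90.8133 / 0.212123621 ≈ 428.12.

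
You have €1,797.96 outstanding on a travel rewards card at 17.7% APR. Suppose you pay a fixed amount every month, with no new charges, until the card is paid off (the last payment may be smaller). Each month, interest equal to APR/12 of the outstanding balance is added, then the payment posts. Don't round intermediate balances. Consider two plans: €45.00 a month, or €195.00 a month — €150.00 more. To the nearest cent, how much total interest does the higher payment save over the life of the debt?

Monthly rate r = 17.7%/12 = 1.475% = 0.01475.
At €45.00/mo: n = ⌈−ln(1 − rB₀/P)/ln(1+r)⌉ = 61 payments (last €35.19); total interest = total paid − €1,797.96 = €937.23.
At €195.00/mo: 10 payments (last €191.82); total interest €148.86.
Interest saved = €937.23 − €148.86 = €788.37.

€788.37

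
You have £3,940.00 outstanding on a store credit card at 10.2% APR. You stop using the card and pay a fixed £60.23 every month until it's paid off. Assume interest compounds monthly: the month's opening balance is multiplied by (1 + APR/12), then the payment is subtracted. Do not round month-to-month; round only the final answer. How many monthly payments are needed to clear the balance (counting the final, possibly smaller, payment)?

96 payments

Monthly rate r = 10.2%/12 = 0.85% = 0.0085.
Recurrence: B ← B·(1+r) − £60.23.
Month 1: interest £33.49; balance after payment £3,913.26.
Month 2: interest £33.26; balance after payment £3,886.29.
Closed form: n = −ln(1 − rB₀/P)/ln(1+r) = −ln(0.44396)/ln(1.0085) ≈ 95.936, so the balance reaches zero during payment 96.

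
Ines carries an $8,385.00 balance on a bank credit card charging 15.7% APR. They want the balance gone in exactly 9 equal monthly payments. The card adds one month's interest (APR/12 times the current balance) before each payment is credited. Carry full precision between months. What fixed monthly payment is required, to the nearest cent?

Monthly rate r = 15.7%/12 = 1.30833% = 0.0130833.
Level-payment amortization: P = B₀·r / (1 − (1+r)^(−n)) = 8385.00·0.0130833 / (1 − 1.01308^(−9)).
Denominator 1 − (1+r)^(−9) = 0.110402684.
P = 109.704 / 0.110402684 ≈ 993.67.

$993.67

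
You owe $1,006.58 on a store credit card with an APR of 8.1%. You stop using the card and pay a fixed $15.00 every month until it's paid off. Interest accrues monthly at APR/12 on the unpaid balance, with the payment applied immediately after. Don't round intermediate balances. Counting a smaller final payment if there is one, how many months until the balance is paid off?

Monthly rate r = 8.1%/12 = 0.675% = 0.00675.
Recurrence: B ← B·(1+r) − $15.00.
Month 1: interest $6.79; balance after payment $998.37.
Month 2: interest $6.74; balance after payment $990.11.
Closed form: n = −ln(1 − rB₀/P)/ln(1+r) = −ln(0.54704)/ln(1.00675) ≈ 89.669, so the balance reaches zero during payment 90.

90 payments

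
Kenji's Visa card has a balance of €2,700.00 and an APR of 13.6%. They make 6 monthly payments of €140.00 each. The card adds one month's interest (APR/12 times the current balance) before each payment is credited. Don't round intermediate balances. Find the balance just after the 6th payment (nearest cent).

Monthly rate r = 13.6%/12 = 1.13333% = 0.0113333.
Each month: B ← B·(1+r) − €140.00.
Month 1: interest €30.60; balance after payment €2,590.60.
Month 2: interest €29.36; balance after payment €2,479.96.
Month 3: interest €28.11; balance after payment €2,368.07.
Month 4: interest €26.84; balance after payment €2,254.90.
Month 5: interest €25.56; balance after payment €2,140.46.
Month 6: interest €24.26; balance after payment €2,024.72.

€2,024.72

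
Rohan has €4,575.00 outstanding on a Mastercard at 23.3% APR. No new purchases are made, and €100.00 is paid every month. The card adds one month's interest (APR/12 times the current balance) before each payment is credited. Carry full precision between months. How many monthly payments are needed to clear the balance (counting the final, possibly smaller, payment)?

114 months

Monthly rate r = 23.3%/12 = 1.94167% = 0.0194167.
Recurrence: B ← B·(1+r) − €100.00.
Month 1: interest €88.83; balance after payment €4,563.83.
Month 2: interest €88.61; balance after payment €4,552.45.
Closed form: n = −ln(1 − rB₀/P)/ln(1+r) = −ln(0.11169)/ln(1.01942) ≈ 113.988, so the balance reaches zero during payment 114.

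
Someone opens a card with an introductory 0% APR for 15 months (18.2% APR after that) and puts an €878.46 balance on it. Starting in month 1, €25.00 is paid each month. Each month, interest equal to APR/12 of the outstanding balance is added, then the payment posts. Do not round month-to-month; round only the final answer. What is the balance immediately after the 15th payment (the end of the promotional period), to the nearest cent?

€503.46

Promo months 1–15 at r₀ = 0%/12 = 0; months 16+ at r₁ = 18.2%/12 = 0.0151667.
After month 15 (no interest yet): B = €878.46 − 15·€25.00 = €503.46.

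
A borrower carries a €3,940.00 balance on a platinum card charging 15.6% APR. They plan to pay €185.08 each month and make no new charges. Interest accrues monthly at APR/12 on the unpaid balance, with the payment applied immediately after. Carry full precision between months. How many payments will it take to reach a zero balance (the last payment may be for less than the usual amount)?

26 payments

Monthly rate r = 15.6%/12 = 1.3% = 0.013.
Recurrence: B ← B·(1+r) − €185.08.
Month 1: interest €51.22; balance after payment €3,806.14.
Month 2: interest €49.48; balance after payment €3,670.54.
Closed form: n = −ln(1 − rB₀/P)/ln(1+r) = −ln(0.72325)/ln(1.013) ≈ 25.084, so the balance reaches zero during payment 26.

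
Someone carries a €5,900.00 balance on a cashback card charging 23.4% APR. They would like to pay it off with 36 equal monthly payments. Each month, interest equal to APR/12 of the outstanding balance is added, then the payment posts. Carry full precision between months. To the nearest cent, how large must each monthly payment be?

Monthly rate r = 23.4%/12 = 1.95% = 0.0195.
Level-payment amortization: P = B₀·r / (1 − (1+r)^(−n)) = 5900.00·0.0195 / (1 − 1.0195^(−36)).
Denominator 1 − (1+r)^(−36) = 0.501046911.
P = 115.05 / 0.501046911 ≈ 229.62.

€229.62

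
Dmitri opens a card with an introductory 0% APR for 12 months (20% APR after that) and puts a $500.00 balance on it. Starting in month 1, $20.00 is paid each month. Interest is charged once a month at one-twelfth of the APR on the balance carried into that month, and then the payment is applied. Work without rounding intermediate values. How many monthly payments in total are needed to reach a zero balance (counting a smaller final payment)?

27 payments

Promo months 1–12 at r₀ = 0%/12 = 0; months 13+ at r₁ = 20%/12 = 0.0166667.
After month 12 (no interest yet): B = $500.00 − 12·$20.00 = $260.00.
Then at r₁ with $20.00/mo: n₂ = −ln(1 − r₁·B/P)/ln(1+r₁) ≈ 14.77 → 15 more payments.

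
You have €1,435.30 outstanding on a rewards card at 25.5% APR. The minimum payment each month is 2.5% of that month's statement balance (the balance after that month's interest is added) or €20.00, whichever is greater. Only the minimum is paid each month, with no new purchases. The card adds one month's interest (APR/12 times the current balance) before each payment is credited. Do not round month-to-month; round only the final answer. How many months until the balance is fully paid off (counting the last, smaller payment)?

Monthly rate r = 25.5%/12 = 2.125% = 0.02125.
While 2.5% of the post-interest balance exceeds €20.00, each month B ← (B·(1+r))·(1 − 0.025), i.e. B shrinks by the factor (1+r)·0.975 = 0.99572.
This holds for months 1–142. Entering month 143 the balance is €780.46; 2.5% of the post-interest balance is now below €20.00, so the flat €20.00 minimum applies from here.
From month 143 a fixed €20.00 at rate r clears €780.46 in 85 more payments. Total: 142 + 85 = 227 months.

227 months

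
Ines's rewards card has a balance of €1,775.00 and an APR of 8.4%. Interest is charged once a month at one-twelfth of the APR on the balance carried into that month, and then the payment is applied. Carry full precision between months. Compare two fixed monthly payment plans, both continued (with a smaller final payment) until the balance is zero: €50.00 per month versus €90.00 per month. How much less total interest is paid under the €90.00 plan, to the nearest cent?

€130.88

Monthly rate r = 8.4%/12 = 0.7% = 0.007.
At €50.00/mo: n = ⌈−ln(1 − rB₀/P)/ln(1+r)⌉ = 41 payments (last €47.74); total interest = total paid − €1,775.00 = €272.74.
At €90.00/mo: 22 payments (last €26.86); total interest €141.86.
Interest saved = €272.74 − €141.86 = €130.88.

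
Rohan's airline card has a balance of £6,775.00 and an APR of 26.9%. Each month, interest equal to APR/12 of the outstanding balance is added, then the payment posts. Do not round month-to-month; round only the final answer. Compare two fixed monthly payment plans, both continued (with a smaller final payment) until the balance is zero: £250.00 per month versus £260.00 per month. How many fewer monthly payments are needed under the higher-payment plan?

3 fewer payments

Monthly rate r = 26.9%/12 = 2.24167% = 0.0224167.
At £250.00/mo: n = ⌈−ln(1 − rB₀/P)/ln(1+r)⌉ = 43 payments (last £46.60); total interest = total paid − £6,775.00 = £3,771.60.
At £260.00/mo: 40 payments (last £150.58); total interest £3,515.58.
Payments saved = 43 − 40 = 3.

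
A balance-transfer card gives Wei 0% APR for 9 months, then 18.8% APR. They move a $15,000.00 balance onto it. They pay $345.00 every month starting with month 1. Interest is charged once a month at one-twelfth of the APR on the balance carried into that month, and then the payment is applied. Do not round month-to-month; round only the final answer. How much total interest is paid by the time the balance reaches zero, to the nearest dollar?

Promo months 1–9 at r₀ = 0%/12 = 0; months 10+ at r₁ = 18.8%/12 = 0.0156667.
After month 9 (no interest yet): B = $15,000.00 − 9·$345.00 = $11,895.00.
Then at r₁ with $345.00/mo: n₂ = −ln(1 − r₁·B/P)/ln(1+r₁) ≈ 49.98 → 50 more payments.
Total paid = 58·$345.00 + $336.52 = $20,346.52; interest = $20,346.52 − $15,000.00 = $5,346.52.

$5,347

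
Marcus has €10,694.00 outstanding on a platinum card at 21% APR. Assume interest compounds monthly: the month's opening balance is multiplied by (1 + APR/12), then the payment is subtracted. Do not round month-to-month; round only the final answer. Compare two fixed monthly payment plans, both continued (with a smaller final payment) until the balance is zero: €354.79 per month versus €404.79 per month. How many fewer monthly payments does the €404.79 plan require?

Monthly rate r = 21%/12 = 1.75% = 0.0175.
At €354.79/mo: n = ⌈−ln(1 − rB₀/P)/ln(1+r)⌉ = 44 payments (last €75.90); total interest = total paid − €10,694.00 = €4,637.87.
At €404.79/mo: 36 payments (last €310.97); total interest €3,784.62.
Payments saved = 44 − 36 = 8.

8 fewer payments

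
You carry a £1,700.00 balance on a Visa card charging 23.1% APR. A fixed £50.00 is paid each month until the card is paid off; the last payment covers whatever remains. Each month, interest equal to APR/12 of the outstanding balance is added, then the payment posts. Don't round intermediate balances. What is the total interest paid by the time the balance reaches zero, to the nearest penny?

Monthly rate r = 23.1%/12 = 1.925% = 0.01925.
Payoff takes n = ⌈−ln(1 − rB₀/P)/ln(1+r)⌉ = ⌈55.738⌉ = 56 payments; the last is £37.00.
Total paid = 55·£50.00 + £37.00 = £2,787.00.
Total interest = total paid − principal = £2,787.00 − £1,700.00 = £1,087.00.

£1,087.00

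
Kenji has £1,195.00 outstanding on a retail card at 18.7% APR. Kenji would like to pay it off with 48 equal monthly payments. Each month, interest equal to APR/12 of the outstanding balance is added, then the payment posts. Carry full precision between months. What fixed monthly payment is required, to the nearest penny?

Monthly rate r = 18.7%/12 = 1.55833% = 0.0155833.
Level-payment amortization: P = B₀·r / (1 − (1+r)^(−n)) = 1195.00·0.0155833 / (1 − 1.01558^(−48)).
Denominator 1 − (1+r)^(−48) = 0.523949664.
P = 18.6221 / 0.523949664 ≈ 35.54.

£35.54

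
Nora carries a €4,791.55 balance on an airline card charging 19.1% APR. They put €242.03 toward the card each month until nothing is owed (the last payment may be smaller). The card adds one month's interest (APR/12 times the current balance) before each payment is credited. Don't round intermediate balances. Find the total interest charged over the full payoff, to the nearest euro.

Monthly rate r = 19.1%/12 = 1.59167% = 0.0159167.
Payoff takes n = ⌈−ln(1 − rB₀/P)/ln(1+r)⌉ = ⌈23.968⌉ = 24 payments; the last is €234.45.
Total paid = 23·€242.03 + €234.45 = €5,801.14.
Total interest = total paid − principal = €5,801.14 − €4,791.55 = €1,009.59.

€1,010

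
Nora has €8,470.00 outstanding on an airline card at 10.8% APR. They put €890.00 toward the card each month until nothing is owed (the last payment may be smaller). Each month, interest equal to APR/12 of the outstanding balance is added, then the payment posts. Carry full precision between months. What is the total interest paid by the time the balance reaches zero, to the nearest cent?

Monthly rate r = 10.8%/12 = 0.9% = 0.009.
Payoff takes n = ⌈−ln(1 − rB₀/P)/ln(1+r)⌉ = ⌈9.994⌉ = 10 payments; the last is €884.69.
Total paid = 9·€890.00 + €884.69 = €8,894.69.
Total interest = total paid − principal = €8,894.69 − €8,470.00 = €424.69.

€424.69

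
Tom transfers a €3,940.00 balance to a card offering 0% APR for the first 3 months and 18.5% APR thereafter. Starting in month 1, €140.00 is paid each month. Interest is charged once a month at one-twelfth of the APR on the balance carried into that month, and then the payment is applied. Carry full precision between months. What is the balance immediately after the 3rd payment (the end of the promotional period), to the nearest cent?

Promo months 1–3 at r₀ = 0%/12 = 0; months 4+ at r₁ = 18.5%/12 = 0.0154167.
After month 3 (no interest yet): B = €3,940.00 − 3·€140.00 = €3,520.00.

€3,520.00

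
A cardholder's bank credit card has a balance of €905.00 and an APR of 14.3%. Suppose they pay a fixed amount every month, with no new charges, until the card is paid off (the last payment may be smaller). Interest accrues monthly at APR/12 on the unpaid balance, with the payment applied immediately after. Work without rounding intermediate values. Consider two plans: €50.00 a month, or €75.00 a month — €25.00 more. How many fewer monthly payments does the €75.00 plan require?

7 fewer payments

Monthly rate r = 14.3%/12 = 1.19167% = 0.0119167.
At €50.00/mo: n = ⌈−ln(1 − rB₀/P)/ln(1+r)⌉ = 21 payments (last €25.52); total interest = total paid − €905.00 = €120.52.
At €75.00/mo: 14 payments (last €7.92); total interest €77.92.
Payments saved = 21 − 14 = 7.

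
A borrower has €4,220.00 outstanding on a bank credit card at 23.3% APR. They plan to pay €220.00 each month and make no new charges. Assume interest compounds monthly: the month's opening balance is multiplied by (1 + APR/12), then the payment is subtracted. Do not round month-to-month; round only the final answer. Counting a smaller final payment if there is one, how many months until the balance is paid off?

Monthly rate r = 23.3%/12 = 1.94167% = 0.0194167.
Recurrence: B ← B·(1+r) − €220.00.
Month 1: interest €81.94; balance after payment €4,081.94.
Month 2: interest €79.26; balance after payment €3,941.20.
Closed form: n = −ln(1 − rB₀/P)/ln(1+r) = −ln(0.62755)/ln(1.01942) ≈ 24.228, so the balance reaches zero during payment 25.

25 payments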